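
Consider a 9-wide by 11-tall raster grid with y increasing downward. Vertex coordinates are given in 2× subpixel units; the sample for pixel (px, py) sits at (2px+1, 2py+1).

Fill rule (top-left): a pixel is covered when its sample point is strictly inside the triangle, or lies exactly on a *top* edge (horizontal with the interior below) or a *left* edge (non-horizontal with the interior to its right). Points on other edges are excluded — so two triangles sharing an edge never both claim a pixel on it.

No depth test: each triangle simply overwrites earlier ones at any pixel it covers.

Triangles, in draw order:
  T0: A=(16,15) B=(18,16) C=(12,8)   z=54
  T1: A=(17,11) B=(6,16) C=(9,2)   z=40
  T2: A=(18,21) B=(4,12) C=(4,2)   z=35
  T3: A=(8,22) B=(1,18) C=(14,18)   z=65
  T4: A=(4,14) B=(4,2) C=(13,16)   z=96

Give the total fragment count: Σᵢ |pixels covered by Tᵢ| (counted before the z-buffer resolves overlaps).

T0:
  2·area = 10  (B↔C swapped to make it positive)
  edge (16, 15)→(12, 8): d=(-4,-7) top-left  bias=+0
  edge (12, 8)→(18, 16): d=(6,8) right/bottom  bias=-1
  edge (18, 16)→(16, 15): d=(-2,-1) top-left  bias=+0
    (7,6)@(15, 13): e=[1,6,3] → █
    (8,6)@(17, 13): e=[15,-10,5] → ·
    (7,7)@(15, 15): e=[-7,18,-1] → ·
    (8,7)@(17, 15): e=[7,2,1] → █
    (8,8)@(17, 17): e=[-1,14,-3] → ·
  covered (2 px):
    · · · · · · · · ·
    · · · · · · · · ·
    · · · · · · · · ·
    · · · · · · · · ·
    · · · · · · · · ·
    · · · · · · · · ·
    · · · · · · · █ ·
    · · · · · · · · █
    · · · · · · · · ·
    · · · · · · · · ·
    · · · · · · · · ·
T1:
  2·area = 139
  edge (17, 11)→(6, 16): d=(-11,5) right/bottom  bias=-1
  edge (6, 16)→(9, 2): d=(3,-14) top-left  bias=+0
  edge (9, 2)→(17, 11): d=(8,9) right/bottom  bias=-1
    (4,1)@(9, 3): e=[128,3,8] → █
    (5,1)@(11, 3): e=[118,31,-10] → ·
    (4,2)@(9, 5): e=[106,9,24] → █
    (5,2)@(11, 5): e=[96,37,6] → █
    (6,2)@(13, 5): e=[86,65,-12] → ·
    (4,3)@(9, 7): e=[84,15,40] → █
    (6,3)@(13, 7): e=[64,71,4] → █
    (7,3)@(15, 7): e=[54,99,-14] → ·
    (4,4)@(9, 9): e=[62,21,56] → █
    (7,4)@(15, 9): e=[32,105,2] → █
    (8,4)@(17, 9): e=[22,133,-16] → ·
    (4,5)@(9, 11): e=[40,27,72] → █
    (8,5)@(17, 11): e=[0,139,0] → ·  [on edge]
  covered (18 px):
    · · · · · · · · ·
    · · · · █ · · · ·
    · · · · █ █ · · ·
    · · · · █ █ █ · ·
    · · · · █ █ █ █ ·
    · · · · █ █ █ █ ·
    · · · █ █ █ · · ·
    · · · █ · · · · ·
    · · · · · · · · ·
    · · · · · · · · ·
    · · · · · · · · ·
T2:
  2·area = 140
  edge (18, 21)→(4, 12): d=(-14,-9) top-left  bias=+0
  edge (4, 12)→(4, 2): d=(0,-10) top-left  bias=+0
  edge (4, 2)→(18, 21): d=(14,19) right/bottom  bias=-1
    (2,2)@(5, 5): e=[107,10,23] → █
    (3,2)@(7, 5): e=[125,30,-15] → ·
    (2,3)@(5, 7): e=[79,10,51] → █
    (3,3)@(7, 7): e=[97,30,13] → █
    (4,3)@(9, 7): e=[115,50,-25] → ·
    (2,4)@(5, 9): e=[51,10,79] → █
    (4,4)@(9, 9): e=[87,50,3] → █
    (5,4)@(11, 9): e=[105,70,-35] → ·
    (2,5)@(5, 11): e=[23,10,107] → █
    (5,5)@(11, 11): e=[77,70,-7] → ·
    (2,6)@(5, 13): e=[-5,10,135] → ·
    (3,6)@(7, 13): e=[13,30,97] → █
  covered (18 px):
    · · · · · · · · ·
    · · · · · · · · ·
    · · █ · · · · · ·
    · · █ █ · · · · ·
    · · █ █ █ · · · ·
    · · █ █ █ · · · ·
    · · · █ █ █ · · ·
    · · · · █ █ █ · ·
    · · · · · · █ █ ·
    · · · · · · · █ ·
    · · · · · · · · ·
T3:
  2·area = 52
  edge (8, 22)→(1, 18): d=(-7,-4) top-left  bias=+0
  edge (1, 18)→(14, 18): d=(13,0) top-left  bias=+0
  edge (14, 18)→(8, 22): d=(-6,4) right/bottom  bias=-1
    (1,9)@(3, 19): e=[1,13,38] → █
    (2,9)@(5, 19): e=[9,13,30] → █
    (3,9)@(7, 19): e=[17,13,22] → █
    (4,9)@(9, 19): e=[25,13,14] → █
    (5,9)@(11, 19): e=[33,13,6] → █
    (6,9)@(13, 19): e=[41,13,-2] → ·
    (1,10)@(3, 21): e=[-13,39,26] → ·
    (2,10)@(5, 21): e=[-5,39,18] → ·
    (3,10)@(7, 21): e=[3,39,10] → █
    (5,10)@(11, 21): e=[19,39,-6] → ·
  covered (7 px):
    · · · · · · · · ·
    · · · · · · · · ·
    · · · · · · · · ·
    · · · · · · · · ·
    · · · · · · · · ·
    · · · · · · · · ·
    · · · · · · · · ·
    · · · · · · · · ·
    · · · · · · · · ·
    · █ █ █ █ █ · · ·
    · · · █ █ · · · ·
T4:
  2·area = 108
  edge (4, 14)→(4, 2): d=(0,-12) top-left  bias=+0
  edge (4, 2)→(13, 16): d=(9,14) right/bottom  bias=-1
  edge (13, 16)→(4, 14): d=(-9,-2) top-left  bias=+0
    (2,2)@(5, 5): e=[12,13,83] → █
    (3,2)@(7, 5): e=[36,-15,87] → ·
    (2,3)@(5, 7): e=[12,31,65] → █
    (3,3)@(7, 7): e=[36,3,69] → █
    (4,3)@(9, 7): e=[60,-25,73] → ·
    (2,4)@(5, 9): e=[12,49,47] → █
    (4,4)@(9, 9): e=[60,-7,55] → ·
    (2,5)@(5, 11): e=[12,67,29] → █
    (4,5)@(9, 11): e=[60,11,37] → █
    (5,5)@(11, 11): e=[84,-17,41] → ·
    (2,6)@(5, 13): e=[12,85,11] → █
    (5,6)@(11, 13): e=[84,1,23] → █
  covered (14 px):
    · · · · · · · · ·
    · · · · · · · · ·
    · · █ · · · · · ·
    · · █ █ · · · · ·
    · · █ █ · · · · ·
    · · █ █ █ · · · ·
    · · █ █ █ █ · · ·
    · · · · █ █ · · ·
    · · · · · · · · ·
    · · · · · · · · ·
    · · · · · · · · ·

Answer: 59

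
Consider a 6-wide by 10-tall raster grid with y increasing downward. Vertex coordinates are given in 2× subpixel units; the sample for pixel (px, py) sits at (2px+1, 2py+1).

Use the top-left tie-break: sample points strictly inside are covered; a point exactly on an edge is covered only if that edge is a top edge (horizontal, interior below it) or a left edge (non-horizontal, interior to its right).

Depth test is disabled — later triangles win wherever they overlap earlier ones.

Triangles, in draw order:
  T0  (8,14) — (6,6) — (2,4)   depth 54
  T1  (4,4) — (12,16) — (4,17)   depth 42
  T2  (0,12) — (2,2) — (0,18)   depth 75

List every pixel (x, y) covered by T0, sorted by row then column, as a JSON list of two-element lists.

T0:
  2·area = 28  (B↔C swapped to make it positive)
  edge (8, 14)→(2, 4): d=(-6,-10) top-left  bias=+0
  edge (2, 4)→(6, 6): d=(4,2) right/bottom  bias=-1
  edge (6, 6)→(8, 14): d=(2,8) right/bottom  bias=-1
    (1,2)@(3, 5): e=[4,2,22] → #
    (2,2)@(5, 5): e=[24,-2,6] → ·
    (1,3)@(3, 7): e=[-8,10,26] → ·
    (2,3)@(5, 7): e=[12,6,10] → #
    (3,3)@(7, 7): e=[32,2,-6] → ·
    (2,4)@(5, 9): e=[0,14,14] → #  [on edge]
    (3,4)@(7, 9): e=[20,10,-2] → ·
    (2,5)@(5, 11): e=[-12,22,18] → ·
    (3,5)@(7, 11): e=[8,18,2] → #
    (4,5)@(9, 11): e=[28,14,-14] → ·
    (3,6)@(7, 13): e=[-4,26,6] → ·
    (5,9)@(11, 19): e=[0,42,-14] → ·  [on edge]
  covered (4 px):
    · · · · · ·
    · · · · · ·
    · # · · · ·
    · · # · · ·
    · · # · · ·
    · · · # · ·
    · · · · · ·
    · · · · · ·
    · · · · · ·
    · · · · · ·
T1:
  2·area = 104
  edge (4, 4)→(12, 16): d=(8,12) right/bottom  bias=-1
  edge (12, 16)→(4, 17): d=(-8,1) right/bottom  bias=-1
  edge (4, 17)→(4, 4): d=(0,-13) top-left  bias=+0
    (2,3)@(5, 7): e=[12,79,13] → #
    (3,3)@(7, 7): e=[-12,77,39] → ·
    (2,4)@(5, 9): e=[28,63,13] → #
    (3,4)@(7, 9): e=[4,61,39] → #
    (4,4)@(9, 9): e=[-20,59,65] → ·
    (2,5)@(5, 11): e=[44,47,13] → #
    (4,5)@(9, 11): e=[-4,43,65] → ·
    (2,6)@(5, 13): e=[60,31,13] → #
    (4,6)@(9, 13): e=[12,27,65] → #
    (5,6)@(11, 13): e=[-12,25,91] → ·
    (2,7)@(5, 15): e=[76,15,13] → #
    (5,7)@(11, 15): e=[4,9,91] → #
  covered (12 px):
    · · · · · ·
    · · · · · ·
    · · · · · ·
    · · # · · ·
    · · # # · ·
    · · # # · ·
    · · # # # ·
    · · # # # #
    · · · · · ·
    · · · · · ·
T2:
  2·area = 12
  edge (0, 12)→(2, 2): d=(2,-10) top-left  bias=+0
  edge (2, 2)→(0, 18): d=(-2,16) right/bottom  bias=-1
  edge (0, 18)→(0, 12): d=(0,-6) top-left  bias=+0
    (0,3)@(1, 7): e=[0,6,6] → #  [on edge]
    (1,3)@(3, 7): e=[20,-26,18] → ·
    (0,4)@(1, 9): e=[4,2,6] → #
    (1,4)@(3, 9): e=[24,-30,18] → ·
    (0,5)@(1, 11): e=[8,-2,6] → ·
  covered (2 px):
    · · · · · ·
    · · · · · ·
    · · · · · ·
    # · · · · ·
    # · · · · ·
    · · · · · ·
    · · · · · ·
    · · · · · ·
    · · · · · ·
    · · · · · ·

Result: [[1,2],[2,3],[2,4],[3,5]]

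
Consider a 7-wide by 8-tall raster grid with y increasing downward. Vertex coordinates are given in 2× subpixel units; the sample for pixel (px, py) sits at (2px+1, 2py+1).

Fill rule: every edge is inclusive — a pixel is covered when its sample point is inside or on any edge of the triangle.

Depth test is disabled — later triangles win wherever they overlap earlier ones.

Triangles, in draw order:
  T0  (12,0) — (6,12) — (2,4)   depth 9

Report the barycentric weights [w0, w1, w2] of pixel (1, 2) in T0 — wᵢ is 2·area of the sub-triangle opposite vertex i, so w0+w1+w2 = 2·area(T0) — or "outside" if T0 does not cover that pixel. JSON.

T0:
  2·area = 96
  edge (12, 0)→(6, 12): d=(-6,12) inclusive
  edge (6, 12)→(2, 4): d=(-4,-8) inclusive
  edge (2, 4)→(12, 0): d=(10,-4) inclusive
    (5,0)@(11, 1): e=[6,84,6] → #
    (6,0)@(13, 1): e=[-18,100,14] → ·
    (2,1)@(5, 3): e=[66,28,2] → #
    (3,1)@(7, 3): e=[42,44,10] → #
    (4,1)@(9, 3): e=[18,60,18] → #
    (5,1)@(11, 3): e=[-6,76,26] → ·
    (1,2)@(3, 5): e=[78,4,14] → #
    (5,2)@(11, 5): e=[-18,68,46] → ·
    (1,3)@(3, 7): e=[66,-4,34] → ·
    (2,3)@(5, 7): e=[42,12,42] → #
    (4,3)@(9, 7): e=[-6,44,58] → ·
    (2,4)@(5, 9): e=[30,4,62] → #
  covered (12 px):
    · · · · · # ·
    · · # # # · ·
    · # # # # · ·
    · · # # · · ·
    · · # # · · ·
    · · · · · · ·
    · · · · · · ·
    · · · · · · ·

Final: [4,14,78]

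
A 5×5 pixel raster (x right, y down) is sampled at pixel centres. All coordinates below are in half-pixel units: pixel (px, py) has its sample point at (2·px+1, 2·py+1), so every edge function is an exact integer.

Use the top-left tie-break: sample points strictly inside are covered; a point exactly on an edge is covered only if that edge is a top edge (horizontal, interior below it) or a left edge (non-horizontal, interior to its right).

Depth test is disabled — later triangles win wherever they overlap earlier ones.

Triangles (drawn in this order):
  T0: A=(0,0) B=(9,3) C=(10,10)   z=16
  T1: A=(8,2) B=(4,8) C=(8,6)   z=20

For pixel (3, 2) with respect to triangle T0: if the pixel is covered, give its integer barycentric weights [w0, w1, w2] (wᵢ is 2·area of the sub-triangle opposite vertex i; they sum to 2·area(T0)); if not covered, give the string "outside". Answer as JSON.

T0:
  2·area = 60
  edge (0, 0)→(9, 3): d=(9,3) right/bottom  bias=-1
  edge (9, 3)→(10, 10): d=(1,7) right/bottom  bias=-1
  edge (10, 10)→(0, 0): d=(-10,-10) top-left  bias=+0
    (0,0)@(1, 1): e=[6,54,0] → X  [on edge]
    (1,0)@(3, 1): e=[0,40,20] → .  [on edge]
    (0,1)@(1, 3): e=[24,56,-20] → .
    (1,1)@(3, 3): e=[18,42,0] → X  [on edge]
    (2,1)@(5, 3): e=[12,28,20] → X
    (3,1)@(7, 3): e=[6,14,40] → X
    (4,1)@(9, 3): e=[0,0,60] → .  [on edge]
    (1,2)@(3, 5): e=[36,44,-20] → .
    (2,2)@(5, 5): e=[30,30,0] → X  [on edge]
    (4,2)@(9, 5): e=[18,2,40] → X
    (2,3)@(5, 7): e=[48,32,-20] → .
    (3,3)@(7, 7): e=[42,18,0] → X  [on edge]
    (4,4)@(9, 9): e=[54,6,0] → X  [on edge]
  covered (10 px):
    X . . . .
    . X X X .
    . . X X X
    . . . X X
    . . . . X
T1:
  2·area = 16  (B↔C swapped to make it positive)
  edge (8, 2)→(8, 6): d=(0,4) right/bottom  bias=-1
  edge (8, 6)→(4, 8): d=(-4,2) right/bottom  bias=-1
  edge (4, 8)→(8, 2): d=(4,-6) top-left  bias=+0
    (3,2)@(7, 5): e=[4,6,6] → X
    (4,2)@(9, 5): e=[-4,2,18] → .
    (2,3)@(5, 7): e=[12,2,2] → X
    (3,3)@(7, 7): e=[4,-2,14] → .
    (2,4)@(5, 9): e=[12,-6,10] → .
  covered (2 px):
    . . . . .
    . . . . .
    . . . X .
    . . X . .
    . . . . .

Result: [16,20,24]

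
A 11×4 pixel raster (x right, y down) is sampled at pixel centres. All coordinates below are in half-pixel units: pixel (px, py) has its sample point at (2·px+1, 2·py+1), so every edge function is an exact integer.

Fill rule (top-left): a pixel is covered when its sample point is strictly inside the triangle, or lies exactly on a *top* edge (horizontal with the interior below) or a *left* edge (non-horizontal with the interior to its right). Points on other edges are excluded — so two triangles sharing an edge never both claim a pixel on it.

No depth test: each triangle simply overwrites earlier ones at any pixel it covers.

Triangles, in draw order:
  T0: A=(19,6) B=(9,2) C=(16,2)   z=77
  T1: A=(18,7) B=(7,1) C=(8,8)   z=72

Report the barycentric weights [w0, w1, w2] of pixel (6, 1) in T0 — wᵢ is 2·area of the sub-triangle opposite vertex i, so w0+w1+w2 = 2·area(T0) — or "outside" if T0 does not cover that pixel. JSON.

T0:
  2·area = 28
  edge (19, 6)→(9, 2): d=(-10,-4) top-left  bias=+0
  edge (9, 2)→(16, 2): d=(7,0) top-left  bias=+0
  edge (16, 2)→(19, 6): d=(3,4) right/bottom  bias=-1
    (6,1)@(13, 3): e=[6,7,15] → #
    (7,1)@(15, 3): e=[14,7,7] → #
    (8,1)@(17, 3): e=[22,7,-1] → ·
    (6,2)@(13, 5): e=[-14,21,21] → ·
    (7,2)@(15, 5): e=[-6,21,13] → ·
    (8,2)@(17, 5): e=[2,21,5] → #
    (9,2)@(19, 5): e=[10,21,-3] → ·
    (8,3)@(17, 7): e=[-18,35,11] → ·
  covered (3 px):
    · · · · · · · · · · ·
    · · · · · · # # · · ·
    · · · · · · · · # · ·
    · · · · · · · · · · ·
T1:
  2·area = 71  (B↔C swapped to make it positive)
  edge (18, 7)→(8, 8): d=(-10,1) right/bottom  bias=-1
  edge (8, 8)→(7, 1): d=(-1,-7) top-left  bias=+0
  edge (7, 1)→(18, 7): d=(11,6) right/bottom  bias=-1
    (3,0)@(7, 1): e=[71,0,0] → ·  [on edge]
    (4,1)@(9, 3): e=[49,12,10] → #
    (5,1)@(11, 3): e=[47,26,-2] → ·
    (4,2)@(9, 5): e=[29,10,32] → #
    (5,2)@(11, 5): e=[27,24,20] → #
    (6,2)@(13, 5): e=[25,38,8] → #
    (7,2)@(15, 5): e=[23,52,-4] → ·
    (4,3)@(9, 7): e=[9,8,54] → #
    (7,3)@(15, 7): e=[3,50,18] → #
    (8,3)@(17, 7): e=[1,64,6] → #
    (9,3)@(19, 7): e=[-1,78,-6] → ·
  covered (9 px):
    · · · · · · · · · · ·
    · · · · # · · · · · ·
    · · · · # # # · · · ·
    · · · · # # # # # · ·

Answer: [7,15,6]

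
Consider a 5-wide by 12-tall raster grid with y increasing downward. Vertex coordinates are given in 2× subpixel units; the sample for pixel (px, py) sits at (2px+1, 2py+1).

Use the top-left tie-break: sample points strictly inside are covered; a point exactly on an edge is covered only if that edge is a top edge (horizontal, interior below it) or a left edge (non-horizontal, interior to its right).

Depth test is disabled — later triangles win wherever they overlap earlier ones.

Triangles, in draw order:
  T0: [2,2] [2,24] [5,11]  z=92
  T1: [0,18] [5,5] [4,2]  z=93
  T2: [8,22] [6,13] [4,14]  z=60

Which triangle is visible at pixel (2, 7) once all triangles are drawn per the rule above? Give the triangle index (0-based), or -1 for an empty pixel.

T0:
  2·area = 66  (B↔C swapped to make it positive)
  edge (2, 2)→(5, 11): d=(3,9) right/bottom  bias=-1
  edge (5, 11)→(2, 24): d=(-3,13) right/bottom  bias=-1
  edge (2, 24)→(2, 2): d=(0,-22) top-left  bias=+0
    (1,2)@(3, 5): e=[0,44,22] → .  [on edge]
    (1,3)@(3, 7): e=[6,38,22] → X
    (2,3)@(5, 7): e=[-12,12,66] → .
    (1,4)@(3, 9): e=[12,32,22] → X
    (2,4)@(5, 9): e=[-6,6,66] → .
    (1,5)@(3, 11): e=[18,26,22] → X
    (2,5)@(5, 11): e=[0,0,66] → .  [on edge]
    (1,6)@(3, 13): e=[24,20,22] → X
    (2,6)@(5, 13): e=[6,-6,66] → .
    (1,7)@(3, 15): e=[30,14,22] → X
    (2,7)@(5, 15): e=[12,-12,66] → .
    (1,8)@(3, 17): e=[36,8,22] → X
    (3,8)@(7, 17): e=[0,-44,110] → .  [on edge]
    (4,11)@(9, 23): e=[0,-88,154] → .  [on edge]
  covered (7 px):
    . . . . .
    . . . . .
    . . . . .
    . X . . .
    . X . . .
    . X . . .
    . X . . .
    . X . . .
    . X . . .
    . X . . .
    . . . . .
    . . . . .
T1:
  2·area = 28  (B↔C swapped to make it positive)
  edge (0, 18)→(4, 2): d=(4,-16) top-left  bias=+0
  edge (4, 2)→(5, 5): d=(1,3) right/bottom  bias=-1
  edge (5, 5)→(0, 18): d=(-5,13) right/bottom  bias=-1
    (2,2)@(5, 5): e=[28,0,0] → .  [on edge]
    (1,3)@(3, 7): e=[4,8,16] → X
    (2,3)@(5, 7): e=[36,2,-10] → .
    (1,4)@(3, 9): e=[12,10,6] → X
    (2,4)@(5, 9): e=[44,4,-20] → .
    (1,5)@(3, 11): e=[20,12,-4] → .
    (3,5)@(7, 11): e=[84,0,-56] → .  [on edge]
    (0,7)@(1, 15): e=[4,22,2] → X
    (1,7)@(3, 15): e=[36,16,-24] → .
    (0,8)@(1, 17): e=[12,24,-8] → .
    (4,8)@(9, 17): e=[140,0,-112] → .  [on edge]
  covered (3 px):
    . . . . .
    . . . . .
    . . . . .
    . X . . .
    . X . . .
    . . . . .
    . . . . .
    X . . . .
    . . . . .
    . . . . .
    . . . . .
    . . . . .
T2:
  2·area = 20  (B↔C swapped to make it positive)
  edge (8, 22)→(4, 14): d=(-4,-8) top-left  bias=+0
  edge (4, 14)→(6, 13): d=(2,-1) top-left  bias=+0
  edge (6, 13)→(8, 22): d=(2,9) right/bottom  bias=-1
    (2,7)@(5, 15): e=[4,3,13] → X
    (3,7)@(7, 15): e=[20,5,-5] → .
    (2,8)@(5, 17): e=[-4,7,17] → .
    (3,9)@(7, 19): e=[4,13,3] → X
    (4,9)@(9, 19): e=[20,15,-15] → .
    (3,10)@(7, 21): e=[-4,17,7] → .
  covered (2 px):
    . . . . .
    . . . . .
    . . . . .
    . . . . .
    . . . . .
    . . . . .
    . . . . .
    . . X . .
    . . . . .
    . . . X .
    . . . . .
    . . . . .

Z-buffer (winner per pixel, '.' = empty):
  . . . . .
  . . . . .
  . . . . .
  . 1 . . .
  . 1 . . .
  . 0 . . .
  . 0 . . .
  1 0 2 . .
  . 0 . . .
  . 0 . 2 .
  . . . . .
  . . . . .

Answer: 2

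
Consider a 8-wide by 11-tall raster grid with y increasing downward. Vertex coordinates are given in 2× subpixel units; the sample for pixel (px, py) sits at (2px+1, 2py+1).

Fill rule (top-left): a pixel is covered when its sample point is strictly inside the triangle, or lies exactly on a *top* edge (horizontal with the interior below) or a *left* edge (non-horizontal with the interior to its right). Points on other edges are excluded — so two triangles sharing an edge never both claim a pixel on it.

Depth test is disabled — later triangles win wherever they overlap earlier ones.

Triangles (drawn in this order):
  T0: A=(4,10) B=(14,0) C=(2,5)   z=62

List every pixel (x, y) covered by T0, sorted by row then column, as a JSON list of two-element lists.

T0:
  2·area = 70  (B↔C swapped to make it positive)
  edge (4, 10)→(2, 5): d=(-2,-5) top-left  bias=+0
  edge (2, 5)→(14, 0): d=(12,-5) top-left  bias=+0
  edge (14, 0)→(4, 10): d=(-10,10) right/bottom  bias=-1
    (6,0)@(13, 1): e=[63,7,0] → ·  [on edge]
    (3,1)@(7, 3): e=[29,1,40] → █
    (4,1)@(9, 3): e=[39,11,20] → █
    (5,1)@(11, 3): e=[49,21,0] → ·  [on edge]
    (1,2)@(3, 5): e=[5,5,60] → █
    (2,2)@(5, 5): e=[15,15,40] → █
    (4,2)@(9, 5): e=[35,35,0] → ·  [on edge]
    (1,3)@(3, 7): e=[1,29,40] → █
    (3,3)@(7, 7): e=[21,49,0] → ·  [on edge]
    (1,4)@(3, 9): e=[-3,53,20] → ·
    (2,4)@(5, 9): e=[7,63,0] → ·  [on edge]
    (1,5)@(3, 11): e=[-7,77,0] → ·  [on edge]
    (0,6)@(1, 13): e=[-21,91,0] → ·  [on edge]
  covered (7 px):
    · · · · · · · ·
    · · · █ █ · · ·
    · █ █ █ · · · ·
    · █ █ · · · · ·
    · · · · · · · ·
    · · · · · · · ·
    · · · · · · · ·
    · · · · · · · ·
    · · · · · · · ·
    · · · · · · · ·
    · · · · · · · ·

Result: [[3,1],[4,1],[1,2],[2,2],[3,2],[1,3],[2,3]]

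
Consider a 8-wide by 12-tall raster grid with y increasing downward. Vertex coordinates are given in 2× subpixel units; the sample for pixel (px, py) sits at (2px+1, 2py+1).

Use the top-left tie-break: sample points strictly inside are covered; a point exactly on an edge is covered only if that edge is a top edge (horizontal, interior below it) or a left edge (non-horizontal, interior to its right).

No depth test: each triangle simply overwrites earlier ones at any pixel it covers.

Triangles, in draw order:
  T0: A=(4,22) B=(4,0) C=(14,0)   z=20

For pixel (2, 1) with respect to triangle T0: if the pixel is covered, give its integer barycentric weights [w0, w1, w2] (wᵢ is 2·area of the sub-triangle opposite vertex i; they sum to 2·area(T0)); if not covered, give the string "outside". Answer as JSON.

T0:
  2·area = 220
  edge (4, 22)→(4, 0): d=(0,-22) top-left  bias=+0
  edge (4, 0)→(14, 0): d=(10,0) top-left  bias=+0
  edge (14, 0)→(4, 22): d=(-10,22) right/bottom  bias=-1
    (2,0)@(5, 1): e=[22,10,188] → X
    (3,0)@(7, 1): e=[66,10,144] → X
    (4,0)@(9, 1): e=[110,10,100] → X
    (5,0)@(11, 1): e=[154,10,56] → X
    (6,0)@(13, 1): e=[198,10,12] → X
    (7,0)@(15, 1): e=[242,10,-32] → .
    (2,1)@(5, 3): e=[22,30,168] → X
    (6,1)@(13, 3): e=[198,30,-8] → .
    (2,2)@(5, 5): e=[22,50,148] → X
    (6,2)@(13, 5): e=[198,50,-28] → .
    (2,3)@(5, 7): e=[22,70,128] → X
    (5,3)@(11, 7): e=[154,70,-4] → .
    (4,5)@(9, 11): e=[110,110,0] → .  [on edge]
  covered (27 px):
    . . X X X X X .
    . . X X X X . .
    . . X X X X . .
    . . X X X . . .
    . . X X X . . .
    . . X X . . . .
    . . X X . . . .
    . . X X . . . .
    . . X . . . . .
    . . X . . . . .
    . . . . . . . .
    . . . . . . . .

Answer: [30,168,22]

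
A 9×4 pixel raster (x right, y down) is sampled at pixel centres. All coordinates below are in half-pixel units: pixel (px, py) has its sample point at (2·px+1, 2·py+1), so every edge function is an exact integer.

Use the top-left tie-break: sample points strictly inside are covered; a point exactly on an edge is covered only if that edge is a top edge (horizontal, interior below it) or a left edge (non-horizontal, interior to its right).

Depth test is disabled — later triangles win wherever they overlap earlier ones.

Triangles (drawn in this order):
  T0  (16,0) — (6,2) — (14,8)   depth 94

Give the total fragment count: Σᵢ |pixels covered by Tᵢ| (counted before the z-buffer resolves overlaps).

T0:
  2·area = 76  (B↔C swapped to make it positive)
  edge (16, 0)→(14, 8): d=(-2,8) right/bottom  bias=-1
  edge (14, 8)→(6, 2): d=(-8,-6) top-left  bias=+0
  edge (6, 2)→(16, 0): d=(10,-2) top-left  bias=+0
    (5,0)@(11, 1): e=[38,38,0] → █  [on edge]
    (6,0)@(13, 1): e=[22,50,4] → █
    (7,0)@(15, 1): e=[6,62,8] → █
    (8,0)@(17, 1): e=[-10,74,12] → ·
    (0,1)@(1, 3): e=[114,-38,0] → ·  [on edge]
    (4,1)@(9, 3): e=[50,10,16] → █
    (8,1)@(17, 3): e=[-14,58,32] → ·
    (4,2)@(9, 5): e=[46,-6,36] → ·
    (5,2)@(11, 5): e=[30,6,40] → █
    (7,2)@(15, 5): e=[-2,30,48] → ·
    (5,3)@(11, 7): e=[26,-10,60] → ·
    (6,3)@(13, 7): e=[10,2,64] → █
  covered (10 px):
    · · · · · █ █ █ ·
    · · · · █ █ █ █ ·
    · · · · · █ █ · ·
    · · · · · · █ · ·

Result: 10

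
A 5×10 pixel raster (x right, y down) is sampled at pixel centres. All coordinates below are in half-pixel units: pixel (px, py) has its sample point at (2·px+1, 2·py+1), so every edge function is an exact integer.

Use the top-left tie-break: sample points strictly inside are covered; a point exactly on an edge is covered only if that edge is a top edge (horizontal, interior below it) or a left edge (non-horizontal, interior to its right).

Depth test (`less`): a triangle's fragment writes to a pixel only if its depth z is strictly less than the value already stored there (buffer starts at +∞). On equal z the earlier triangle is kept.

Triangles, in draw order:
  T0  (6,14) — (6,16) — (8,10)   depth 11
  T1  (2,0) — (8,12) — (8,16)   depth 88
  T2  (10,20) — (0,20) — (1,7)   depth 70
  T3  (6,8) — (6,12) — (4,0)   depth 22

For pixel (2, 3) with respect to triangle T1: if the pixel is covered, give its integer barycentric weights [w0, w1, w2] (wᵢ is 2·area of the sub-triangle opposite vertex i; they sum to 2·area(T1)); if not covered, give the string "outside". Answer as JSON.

T0:
  2·area = 4  (B↔C swapped to make it positive)
  edge (6, 14)→(8, 10): d=(2,-4) top-left  bias=+0
  edge (8, 10)→(6, 16): d=(-2,6) right/bottom  bias=-1
  edge (6, 16)→(6, 14): d=(0,-2) top-left  bias=+0
    (4,3)@(9, 7): e=[-2,0,6] → ·  [on edge]
    (3,6)@(7, 13): e=[2,0,2] → ·  [on edge]
    (2,9)@(5, 19): e=[6,0,-2] → ·  [on edge]
  covered (0 px):
    · · · · ·
    · · · · ·
    · · · · ·
    · · · · ·
    · · · · ·
    · · · · ·
    · · · · ·
    · · · · ·
    · · · · ·
    · · · · ·
T1:
  2·area = 24
  edge (2, 0)→(8, 12): d=(6,12) right/bottom  bias=-1
  edge (8, 12)→(8, 16): d=(0,4) right/bottom  bias=-1
  edge (8, 16)→(2, 0): d=(-6,-16) top-left  bias=+0
    (2,3)@(5, 7): e=[6,12,6] → █
    (3,3)@(7, 7): e=[-18,4,38] → ·
    (2,4)@(5, 9): e=[18,12,-6] → ·
    (3,5)@(7, 11): e=[6,4,14] → █
    (4,5)@(9, 11): e=[-18,-4,46] → ·
    (3,6)@(7, 13): e=[18,4,2] → █
    (4,6)@(9, 13): e=[-6,-4,34] → ·
    (3,7)@(7, 15): e=[30,4,-10] → ·
  covered (3 px):
    · · · · ·
    · · · · ·
    · · · · ·
    · · █ · ·
    · · · · ·
    · · · █ ·
    · · · █ ·
    · · · · ·
    · · · · ·
    · · · · ·
T2:
  2·area = 130
  edge (10, 20)→(0, 20): d=(-10,0) right/bottom  bias=-1
  edge (0, 20)→(1, 7): d=(1,-13) top-left  bias=+0
  edge (1, 7)→(10, 20): d=(9,13) right/bottom  bias=-1
    (0,3)@(1, 7): e=[130,0,0] → ·  [on edge]
    (0,4)@(1, 9): e=[110,2,18] → █
    (1,4)@(3, 9): e=[110,28,-8] → ·
    (0,5)@(1, 11): e=[90,4,36] → █
    (1,5)@(3, 11): e=[90,30,10] → █
    (2,5)@(5, 11): e=[90,56,-16] → ·
    (0,6)@(1, 13): e=[70,6,54] → █
    (2,6)@(5, 13): e=[70,58,2] → █
    (3,6)@(7, 13): e=[70,84,-24] → ·
    (0,7)@(1, 15): e=[50,8,72] → █
    (3,7)@(7, 15): e=[50,86,-6] → ·
    (0,8)@(1, 17): e=[30,10,90] → █
  covered (18 px):
    · · · · ·
    · · · · ·
    · · · · ·
    · · · · ·
    █ · · · ·
    █ █ · · ·
    █ █ █ · ·
    █ █ █ · ·
    █ █ █ █ ·
    █ █ █ █ █
T3:
  2·area = 8
  edge (6, 8)→(6, 12): d=(0,4) right/bottom  bias=-1
  edge (6, 12)→(4, 0): d=(-2,-12) top-left  bias=+0
  edge (4, 0)→(6, 8): d=(2,8) right/bottom  bias=-1
    (2,2)@(5, 5): e=[4,2,2] → █
    (3,2)@(7, 5): e=[-4,26,-14] → ·
    (2,3)@(5, 7): e=[4,-2,6] → ·
  covered (1 px):
    · · · · ·
    · · · · ·
    · · █ · ·
    · · · · ·
    · · · · ·
    · · · · ·
    · · · · ·
    · · · · ·
    · · · · ·
    · · · · ·

Final: [12,6,6]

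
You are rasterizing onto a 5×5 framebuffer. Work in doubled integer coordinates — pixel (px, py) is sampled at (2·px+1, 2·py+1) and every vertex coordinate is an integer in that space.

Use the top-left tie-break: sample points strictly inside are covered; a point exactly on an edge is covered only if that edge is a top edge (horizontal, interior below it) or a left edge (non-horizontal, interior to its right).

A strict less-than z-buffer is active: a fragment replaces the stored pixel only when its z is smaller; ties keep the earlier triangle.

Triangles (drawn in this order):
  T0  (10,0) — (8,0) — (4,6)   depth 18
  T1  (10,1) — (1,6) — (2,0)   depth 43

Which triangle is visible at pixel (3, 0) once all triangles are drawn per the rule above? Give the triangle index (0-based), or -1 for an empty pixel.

T0:
  2·area = 12  (B↔C swapped to make it positive)
  edge (10, 0)→(4, 6): d=(-6,6) right/bottom  bias=-1
  edge (4, 6)→(8, 0): d=(4,-6) top-left  bias=+0
  edge (8, 0)→(10, 0): d=(2,0) top-left  bias=+0
    (4,0)@(9, 1): e=[0,10,2] → .  [on edge]
    (3,1)@(7, 3): e=[0,6,6] → .  [on edge]
    (2,2)@(5, 5): e=[0,2,10] → .  [on edge]
    (1,3)@(3, 7): e=[0,-2,14] → .  [on edge]
    (0,4)@(1, 9): e=[0,-6,18] → .  [on edge]
  covered (0 px):
    . . . . .
    . . . . .
    . . . . .
    . . . . .
    . . . . .
T1:
  2·area = 49
  edge (10, 1)→(1, 6): d=(-9,5) right/bottom  bias=-1
  edge (1, 6)→(2, 0): d=(1,-6) top-left  bias=+0
  edge (2, 0)→(10, 1): d=(8,1) right/bottom  bias=-1
    (1,0)@(3, 1): e=[35,7,7] → X
    (2,0)@(5, 1): e=[25,19,5] → X
    (3,0)@(7, 1): e=[15,31,3] → X
    (4,0)@(9, 1): e=[5,43,1] → X
    (1,1)@(3, 3): e=[17,9,23] → X
    (3,1)@(7, 3): e=[-3,33,19] → .
    (4,1)@(9, 3): e=[-13,45,17] → .
    (1,2)@(3, 5): e=[-1,11,39] → .
    (2,2)@(5, 5): e=[-11,23,37] → .
  covered (6 px):
    . X X X X
    . X X . .
    . . . . .
    . . . . .
    . . . . .

Z-buffer (winner per pixel, '.' = empty):
  . 1 1 1 1
  . 1 1 . .
  . . . . .
  . . . . .
  . . . . .

Answer: 1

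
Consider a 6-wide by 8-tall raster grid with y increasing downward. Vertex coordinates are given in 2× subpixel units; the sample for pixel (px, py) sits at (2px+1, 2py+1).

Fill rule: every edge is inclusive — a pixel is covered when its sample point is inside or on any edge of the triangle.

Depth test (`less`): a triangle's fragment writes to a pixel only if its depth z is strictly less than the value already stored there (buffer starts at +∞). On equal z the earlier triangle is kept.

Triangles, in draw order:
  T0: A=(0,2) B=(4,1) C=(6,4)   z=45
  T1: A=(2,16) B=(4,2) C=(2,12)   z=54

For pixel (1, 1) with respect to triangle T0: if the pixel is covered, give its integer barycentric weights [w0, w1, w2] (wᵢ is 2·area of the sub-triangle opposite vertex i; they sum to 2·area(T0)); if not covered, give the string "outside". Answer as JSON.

T0:
  2·area = 14
  edge (0, 2)→(4, 1): d=(4,-1) inclusive
  edge (4, 1)→(6, 4): d=(2,3) inclusive
  edge (6, 4)→(0, 2): d=(-6,-2) inclusive
    (1,1)@(3, 3): e=[7,7,0] → #  [on edge]
    (2,1)@(5, 3): e=[9,1,4] → #
    (3,1)@(7, 3): e=[11,-5,8] → ·
    (1,2)@(3, 5): e=[15,11,-12] → ·
    (2,2)@(5, 5): e=[17,5,-8] → ·
    (4,2)@(9, 5): e=[21,-7,0] → ·  [on edge]
  covered (2 px):
    · · · · · ·
    · # # · · ·
    · · · · · ·
    · · · · · ·
    · · · · · ·
    · · · · · ·
    · · · · · ·
    · · · · · ·
T1:
  2·area = 8  (B↔C swapped to make it positive)
  edge (2, 16)→(2, 12): d=(0,-4) inclusive
  edge (2, 12)→(4, 2): d=(2,-10) inclusive
  edge (4, 2)→(2, 16): d=(-2,14) inclusive
    (1,3)@(3, 7): e=[4,0,4] → #  [on edge]
    (2,3)@(5, 7): e=[12,20,-24] → ·
    (1,4)@(3, 9): e=[4,4,0] → #  [on edge]
    (2,4)@(5, 9): e=[12,24,-28] → ·
    (1,5)@(3, 11): e=[4,8,-4] → ·
  covered (2 px):
    · · · · · ·
    · · · · · ·
    · · · · · ·
    · # · · · ·
    · # · · · ·
    · · · · · ·
    · · · · · ·
    · · · · · ·

Answer: [7,0,7]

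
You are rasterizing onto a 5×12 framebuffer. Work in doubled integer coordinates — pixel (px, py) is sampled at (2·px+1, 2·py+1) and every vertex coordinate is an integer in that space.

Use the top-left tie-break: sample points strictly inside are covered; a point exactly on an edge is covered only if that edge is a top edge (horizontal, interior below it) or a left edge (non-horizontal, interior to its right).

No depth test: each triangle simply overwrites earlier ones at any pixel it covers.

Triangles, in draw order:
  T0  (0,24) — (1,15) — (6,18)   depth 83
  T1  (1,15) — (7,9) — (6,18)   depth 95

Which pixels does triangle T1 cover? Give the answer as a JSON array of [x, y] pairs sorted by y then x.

T0:
  2·area = 48
  edge (0, 24)→(1, 15): d=(1,-9) top-left  bias=+0
  edge (1, 15)→(6, 18): d=(5,3) right/bottom  bias=-1
  edge (6, 18)→(0, 24): d=(-6,6) right/bottom  bias=-1
    (0,7)@(1, 15): e=[0,0,48] → ·  [on edge]
    (4,7)@(9, 15): e=[72,-24,0] → ·  [on edge]
    (0,8)@(1, 17): e=[2,10,36] → #
    (1,8)@(3, 17): e=[20,4,24] → #
    (2,8)@(5, 17): e=[38,-2,12] → ·
    (3,8)@(7, 17): e=[56,-8,0] → ·  [on edge]
    (0,9)@(1, 19): e=[4,20,24] → #
    (2,9)@(5, 19): e=[40,8,0] → ·  [on edge]
    (0,10)@(1, 21): e=[6,30,12] → #
    (1,10)@(3, 21): e=[24,24,0] → ·  [on edge]
    (0,11)@(1, 23): e=[8,40,0] → ·  [on edge]
  covered (5 px):
    · · · · ·
    · · · · ·
    · · · · ·
    · · · · ·
    · · · · ·
    · · · · ·
    · · · · ·
    · · · · ·
    # # · · ·
    # # · · ·
    # · · · ·
    · · · · ·
T1:
  2·area = 48
  edge (1, 15)→(7, 9): d=(6,-6) top-left  bias=+0
  edge (7, 9)→(6, 18): d=(-1,9) right/bottom  bias=-1
  edge (6, 18)→(1, 15): d=(-5,-3) top-left  bias=+0
    (4,3)@(9, 7): e=[0,-16,64] → ·  [on edge]
    (3,4)@(7, 9): e=[0,0,48] → ·  [on edge]
    (2,5)@(5, 11): e=[0,16,32] → #  [on edge]
    (3,5)@(7, 11): e=[12,-2,38] → ·
    (1,6)@(3, 13): e=[0,32,16] → #  [on edge]
    (3,6)@(7, 13): e=[24,-4,28] → ·
    (0,7)@(1, 15): e=[0,48,0] → #  [on edge]
    (3,7)@(7, 15): e=[36,-6,18] → ·
    (0,8)@(1, 17): e=[12,46,-10] → ·
    (1,8)@(3, 17): e=[24,28,-4] → ·
    (2,8)@(5, 17): e=[36,10,2] → #
    (3,8)@(7, 17): e=[48,-8,8] → ·
  covered (7 px):
    · · · · ·
    · · · · ·
    · · · · ·
    · · · · ·
    · · · · ·
    · · # · ·
    · # # · ·
    # # # · ·
    · · # · ·
    · · · · ·
    · · · · ·
    · · · · ·

Result: [[2,5],[1,6],[2,6],[0,7],[1,7],[2,7],[2,8]]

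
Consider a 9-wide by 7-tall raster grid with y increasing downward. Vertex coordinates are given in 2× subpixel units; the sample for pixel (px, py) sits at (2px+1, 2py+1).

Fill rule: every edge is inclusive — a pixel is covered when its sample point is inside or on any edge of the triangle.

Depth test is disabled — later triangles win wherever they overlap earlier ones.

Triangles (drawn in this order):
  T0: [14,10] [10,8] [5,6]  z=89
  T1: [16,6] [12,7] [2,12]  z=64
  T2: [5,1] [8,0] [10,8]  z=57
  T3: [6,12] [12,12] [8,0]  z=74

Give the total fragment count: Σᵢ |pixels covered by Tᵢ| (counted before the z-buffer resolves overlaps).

T0:
  2·area = 2  (B↔C swapped to make it positive)
  edge (14, 10)→(5, 6): d=(-9,-4) inclusive
  edge (5, 6)→(10, 8): d=(5,2) inclusive
  edge (10, 8)→(14, 10): d=(4,2) inclusive
  covered (0 px):
    · · · · · · · · ·
    · · · · · · · · ·
    · · · · · · · · ·
    · · · · · · · · ·
    · · · · · · · · ·
    · · · · · · · · ·
    · · · · · · · · ·
T1:
  2·area = 10  (B↔C swapped to make it positive)
  edge (16, 6)→(2, 12): d=(-14,6) inclusive
  edge (2, 12)→(12, 7): d=(10,-5) inclusive
  edge (12, 7)→(16, 6): d=(4,-1) inclusive
    (6,3)@(13, 7): e=[4,5,1] → #
    (7,3)@(15, 7): e=[-8,15,3] → ·
    (4,4)@(9, 9): e=[0,5,5] → #  [on edge]
    (5,4)@(11, 9): e=[-12,15,7] → ·
    (6,4)@(13, 9): e=[-24,25,9] → ·
    (4,5)@(9, 11): e=[-28,25,13] → ·
  covered (2 px):
    · · · · · · · · ·
    · · · · · · · · ·
    · · · · · · · · ·
    · · · · · · # · ·
    · · · · # · · · ·
    · · · · · · · · ·
    · · · · · · · · ·
T2:
  2·area = 26
  edge (5, 1)→(8, 0): d=(3,-1) inclusive
  edge (8, 0)→(10, 8): d=(2,8) inclusive
  edge (10, 8)→(5, 1): d=(-5,-7) inclusive
    (2,0)@(5, 1): e=[0,26,0] → #  [on edge]
    (3,0)@(7, 1): e=[2,10,14] → #
    (4,0)@(9, 1): e=[4,-6,28] → ·
    (2,1)@(5, 3): e=[6,30,-10] → ·
    (3,1)@(7, 3): e=[8,14,4] → #
    (4,1)@(9, 3): e=[10,-2,18] → ·
    (3,2)@(7, 5): e=[14,18,-6] → ·
    (4,2)@(9, 5): e=[16,2,8] → #
    (5,2)@(11, 5): e=[18,-14,22] → ·
    (4,3)@(9, 7): e=[22,6,-2] → ·
  covered (4 px):
    · · # # · · · · ·
    · · · # · · · · ·
    · · · · # · · · ·
    · · · · · · · · ·
    · · · · · · · · ·
    · · · · · · · · ·
    · · · · · · · · ·
T3:
  2·area = 72  (B↔C swapped to make it positive)
  edge (6, 12)→(8, 0): d=(2,-12) inclusive
  edge (8, 0)→(12, 12): d=(4,12) inclusive
  edge (12, 12)→(6, 12): d=(-6,0) inclusive
    (4,1)@(9, 3): e=[18,0,54] → #  [on edge]
    (5,1)@(11, 3): e=[42,-24,54] → ·
    (4,2)@(9, 5): e=[22,8,42] → #
    (5,2)@(11, 5): e=[46,-16,42] → ·
    (3,3)@(7, 7): e=[2,40,30] → #
    (5,3)@(11, 7): e=[50,-8,30] → ·
    (3,4)@(7, 9): e=[6,48,18] → #
    (5,4)@(11, 9): e=[54,0,18] → #  [on edge]
    (6,4)@(13, 9): e=[78,-24,18] → ·
    (3,5)@(7, 11): e=[10,56,6] → #
    (6,5)@(13, 11): e=[82,-16,6] → ·
    (3,6)@(7, 13): e=[14,64,-6] → ·
  covered (10 px):
    · · · · · · · · ·
    · · · · # · · · ·
    · · · · # · · · ·
    · · · # # · · · ·
    · · · # # # · · ·
    · · · # # # · · ·
    · · · · · · · · ·

Result: 16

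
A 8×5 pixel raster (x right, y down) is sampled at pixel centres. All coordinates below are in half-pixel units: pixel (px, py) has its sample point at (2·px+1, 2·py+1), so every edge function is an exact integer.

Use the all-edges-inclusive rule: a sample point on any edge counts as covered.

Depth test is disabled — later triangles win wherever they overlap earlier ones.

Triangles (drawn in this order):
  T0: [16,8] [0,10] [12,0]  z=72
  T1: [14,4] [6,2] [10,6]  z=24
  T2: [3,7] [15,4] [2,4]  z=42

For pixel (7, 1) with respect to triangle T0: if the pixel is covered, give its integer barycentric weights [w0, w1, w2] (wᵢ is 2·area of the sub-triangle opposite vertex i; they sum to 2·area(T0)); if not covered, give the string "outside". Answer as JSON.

T0:
  2·area = 136
  edge (16, 8)→(0, 10): d=(-16,2) inclusive
  edge (0, 10)→(12, 0): d=(12,-10) inclusive
  edge (12, 0)→(16, 8): d=(4,8) inclusive
    (5,0)@(11, 1): e=[122,2,12] → X
    (6,0)@(13, 1): e=[118,22,-4] → .
    (4,1)@(9, 3): e=[94,6,36] → X
    (6,1)@(13, 3): e=[86,46,4] → X
    (7,1)@(15, 3): e=[82,66,-12] → .
    (3,2)@(7, 5): e=[66,10,60] → X
    (7,2)@(15, 5): e=[50,90,-4] → .
    (2,3)@(5, 7): e=[38,14,84] → X
    (7,3)@(15, 7): e=[18,114,4] → X
    (1,4)@(3, 9): e=[10,18,108] → X
    (4,4)@(9, 9): e=[-2,78,60] → .
    (5,4)@(11, 9): e=[-6,98,44] → .
  covered (17 px):
    . . . . . X . .
    . . . . X X X .
    . . . X X X X .
    . . X X X X X X
    . X X X . . . .
T1:
  2·area = 24  (B↔C swapped to make it positive)
  edge (14, 4)→(10, 6): d=(-4,2) inclusive
  edge (10, 6)→(6, 2): d=(-4,-4) inclusive
  edge (6, 2)→(14, 4): d=(8,2) inclusive
    (2,0)@(5, 1): e=[30,0,-6] → .  [on edge]
    (3,1)@(7, 3): e=[18,0,6] → X  [on edge]
    (4,1)@(9, 3): e=[14,8,2] → X
    (5,1)@(11, 3): e=[10,16,-2] → .
    (3,2)@(7, 5): e=[10,-8,22] → .
    (4,2)@(9, 5): e=[6,0,18] → X  [on edge]
    (5,2)@(11, 5): e=[2,8,14] → X
    (6,2)@(13, 5): e=[-2,16,10] → .
    (4,3)@(9, 7): e=[-2,-8,34] → .
    (5,3)@(11, 7): e=[-6,0,30] → .  [on edge]
    (6,4)@(13, 9): e=[-18,0,42] → .  [on edge]
  covered (4 px):
    . . . . . . . .
    . . . X X . . .
    . . . . X X . .
    . . . . . . . .
    . . . . . . . .
T2:
  2·area = 39  (B↔C swapped to make it positive)
  edge (3, 7)→(2, 4): d=(-1,-3) inclusive
  edge (2, 4)→(15, 4): d=(13,0) inclusive
  edge (15, 4)→(3, 7): d=(-12,3) inclusive
    (0,0)@(1, 1): e=[0,-39,78] → .  [on edge]
    (1,2)@(3, 5): e=[2,13,24] → X
    (2,2)@(5, 5): e=[8,13,18] → X
    (3,2)@(7, 5): e=[14,13,12] → X
    (4,2)@(9, 5): e=[20,13,6] → X
    (5,2)@(11, 5): e=[26,13,0] → X  [on edge]
    (6,2)@(13, 5): e=[32,13,-6] → .
    (1,3)@(3, 7): e=[0,39,0] → X  [on edge]
    (2,3)@(5, 7): e=[6,39,-6] → .
    (3,3)@(7, 7): e=[12,39,-12] → .
    (4,3)@(9, 7): e=[18,39,-18] → .
    (5,3)@(11, 7): e=[24,39,-24] → .
  covered (6 px):
    . . . . . . . .
    . . . . . . . .
    . X X X X X . .
    . X . . . . . .
    . . . . . . . .

Result: "outside"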